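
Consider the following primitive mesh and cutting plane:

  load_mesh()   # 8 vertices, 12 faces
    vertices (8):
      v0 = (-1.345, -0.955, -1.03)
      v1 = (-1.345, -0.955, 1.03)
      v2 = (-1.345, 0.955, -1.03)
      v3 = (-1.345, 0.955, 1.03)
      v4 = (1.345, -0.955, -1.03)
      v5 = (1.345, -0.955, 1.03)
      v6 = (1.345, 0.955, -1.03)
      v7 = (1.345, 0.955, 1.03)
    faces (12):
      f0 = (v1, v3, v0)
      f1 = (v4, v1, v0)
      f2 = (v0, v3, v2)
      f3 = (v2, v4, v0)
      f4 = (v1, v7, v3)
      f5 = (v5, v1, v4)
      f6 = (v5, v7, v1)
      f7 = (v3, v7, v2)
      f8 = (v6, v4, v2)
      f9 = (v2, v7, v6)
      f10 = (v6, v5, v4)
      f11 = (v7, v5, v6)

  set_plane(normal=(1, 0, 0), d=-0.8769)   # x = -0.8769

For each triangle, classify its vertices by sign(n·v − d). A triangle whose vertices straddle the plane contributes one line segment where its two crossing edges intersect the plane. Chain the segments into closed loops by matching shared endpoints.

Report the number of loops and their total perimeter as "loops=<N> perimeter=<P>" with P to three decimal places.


loops=1 perimeter=7.940

Straddling triangles (8 of 12):
  (v4,v1,v0) [+--] → (-0.8769, -0.955, 0.671529)–(-0.8769, -0.955, -1.03)  len=1.7015
  (v2,v4,v0) [-+-] → (-0.8769, 0.622632, -1.03)–(-0.8769, -0.955, -1.03)  len=1.5776
  (v1,v7,v3) [-+-] → (-0.8769, -0.622632, 1.03)–(-0.8769, 0.955, 1.03)  len=1.5776
  (v5,v1,v4) [+-+] → (-0.8769, -0.955, 1.03)–(-0.8769, -0.955, 0.671529)  len=0.3585
  (v5,v7,v1) [++-] → (-0.8769, -0.622632, 1.03)–(-0.8769, -0.955, 1.03)  len=0.3324
  (v3,v7,v2) [-+-] → (-0.8769, 0.955, 1.03)–(-0.8769, 0.955, -0.671529)  len=1.7015
  (v6,v4,v2) [++-] → (-0.8769, 0.622632, -1.03)–(-0.8769, 0.955, -1.03)  len=0.3324
  (v2,v7,v6) [-++] → (-0.8769, 0.955, -0.671529)–(-0.8769, 0.955, -1.03)  len=0.3585

Chained into 1 loop(s):
  loop 1: 8 segments, perimeter = 7.9400
Total perimeter = 7.940


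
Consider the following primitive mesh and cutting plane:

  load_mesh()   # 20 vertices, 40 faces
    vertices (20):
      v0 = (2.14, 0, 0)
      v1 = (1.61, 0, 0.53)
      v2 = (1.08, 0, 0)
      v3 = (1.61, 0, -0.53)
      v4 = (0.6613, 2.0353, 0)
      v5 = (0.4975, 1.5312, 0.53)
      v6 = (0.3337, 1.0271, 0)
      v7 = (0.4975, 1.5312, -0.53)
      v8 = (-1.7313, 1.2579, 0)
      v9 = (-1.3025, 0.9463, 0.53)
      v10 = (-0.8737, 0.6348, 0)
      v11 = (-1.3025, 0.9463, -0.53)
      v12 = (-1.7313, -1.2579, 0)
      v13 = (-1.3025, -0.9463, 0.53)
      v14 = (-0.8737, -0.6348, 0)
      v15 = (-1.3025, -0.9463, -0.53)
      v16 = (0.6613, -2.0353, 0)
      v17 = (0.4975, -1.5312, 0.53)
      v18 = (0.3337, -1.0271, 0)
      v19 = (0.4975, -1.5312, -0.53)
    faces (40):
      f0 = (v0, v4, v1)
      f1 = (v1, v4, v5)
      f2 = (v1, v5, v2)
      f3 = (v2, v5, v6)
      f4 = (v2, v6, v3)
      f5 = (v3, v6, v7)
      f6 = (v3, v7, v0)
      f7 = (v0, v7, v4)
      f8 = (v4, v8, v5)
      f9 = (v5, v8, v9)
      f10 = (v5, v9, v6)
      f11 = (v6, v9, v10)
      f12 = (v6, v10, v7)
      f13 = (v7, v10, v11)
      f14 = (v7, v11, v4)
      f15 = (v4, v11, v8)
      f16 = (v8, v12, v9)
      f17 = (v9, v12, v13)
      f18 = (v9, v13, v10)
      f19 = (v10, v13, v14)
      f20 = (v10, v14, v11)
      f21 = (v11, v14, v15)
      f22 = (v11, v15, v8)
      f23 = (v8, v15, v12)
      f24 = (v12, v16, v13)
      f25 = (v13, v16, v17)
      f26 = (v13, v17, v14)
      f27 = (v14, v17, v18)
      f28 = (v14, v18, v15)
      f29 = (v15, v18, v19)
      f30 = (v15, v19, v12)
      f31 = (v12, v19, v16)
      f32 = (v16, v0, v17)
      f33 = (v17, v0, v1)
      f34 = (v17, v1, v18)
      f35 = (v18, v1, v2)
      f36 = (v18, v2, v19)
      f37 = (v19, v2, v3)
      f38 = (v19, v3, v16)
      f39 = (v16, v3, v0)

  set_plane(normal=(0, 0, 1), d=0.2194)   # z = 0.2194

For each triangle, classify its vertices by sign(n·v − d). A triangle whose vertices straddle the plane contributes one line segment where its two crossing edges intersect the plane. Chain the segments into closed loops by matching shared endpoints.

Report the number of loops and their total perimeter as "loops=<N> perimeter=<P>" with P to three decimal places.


loops=2 perimeter=18.927

Straddling triangles (20 of 40):
  (v0,v4,v1) [--+] → (1.05403, 1.19276, 0.2194)–(1.9206, 0, 0.2194)  len=1.4743
  (v1,v4,v5) [+-+] → (1.05403, 1.19276, 0.2194)–(0.593493, 1.82662, 0.2194)  len=0.7835
  (v1,v5,v2) [++-] → (0.838867, 0.633859, 0.2194)–(1.2994, 0, 0.2194)  len=0.7835
  (v2,v5,v6) [-+-] → (0.838867, 0.633859, 0.2194)–(0.401507, 1.23578, 0.2194)  len=0.7440
  (v4,v8,v5) [--+] → (-0.808661, 1.37104, 0.2194)–(0.593493, 1.82662, 0.2194)  len=1.4743
  (v5,v8,v9) [+-+] → (-0.808661, 1.37104, 0.2194)–(-1.55379, 1.12891, 0.2194)  len=0.7835
  (v5,v9,v6) [++-] → (-0.343625, 0.993652, 0.2194)–(0.401507, 1.23578, 0.2194)  len=0.7835
  (v6,v9,v10) [-+-] → (-0.343625, 0.993652, 0.2194)–(-1.05121, 0.763749, 0.2194)  len=0.7440
  (v8,v12,v9) [--+] → (-1.55379, -0.345444, 0.2194)–(-1.55379, 1.12891, 0.2194)  len=1.4744
  (v9,v12,v13) [+-+] → (-1.55379, -0.345444, 0.2194)–(-1.55379, -1.12891, 0.2194)  len=0.7835
  (v9,v13,v10) [++-] → (-1.05121, -0.0197157, 0.2194)–(-1.05121, 0.763749, 0.2194)  len=0.7835
  (v10,v13,v14) [-+-] → (-1.05121, -0.0197157, 0.2194)–(-1.05121, -0.763749, 0.2194)  len=0.7440
  (v12,v16,v13) [--+] → (-0.151639, -1.5845, 0.2194)–(-1.55379, -1.12891, 0.2194)  len=1.4743
  (v13,v16,v17) [+-+] → (-0.151639, -1.5845, 0.2194)–(0.593493, -1.82662, 0.2194)  len=0.7835
  (v13,v17,v14) [++-] → (-0.306075, -1.00588, 0.2194)–(-1.05121, -0.763749, 0.2194)  len=0.7835
  (v14,v17,v18) [-+-] → (-0.306075, -1.00588, 0.2194)–(0.401507, -1.23578, 0.2194)  len=0.7440
  (v16,v0,v17) [--+] → (1.46007, -0.633859, 0.2194)–(0.593493, -1.82662, 0.2194)  len=1.4743
  (v17,v0,v1) [+-+] → (1.46007, -0.633859, 0.2194)–(1.9206, 0, 0.2194)  len=0.7835
  (v17,v1,v18) [++-] → (0.86204, -0.601919, 0.2194)–(0.401507, -1.23578, 0.2194)  len=0.7835
  (v18,v1,v2) [-+-] → (0.86204, -0.601919, 0.2194)–(1.2994, 0, 0.2194)  len=0.7440

Chained into 2 loop(s):
  loop 1: 10 segments, perimeter = 11.2891
  loop 2: 10 segments, perimeter = 7.6375
Total perimeter = 18.927


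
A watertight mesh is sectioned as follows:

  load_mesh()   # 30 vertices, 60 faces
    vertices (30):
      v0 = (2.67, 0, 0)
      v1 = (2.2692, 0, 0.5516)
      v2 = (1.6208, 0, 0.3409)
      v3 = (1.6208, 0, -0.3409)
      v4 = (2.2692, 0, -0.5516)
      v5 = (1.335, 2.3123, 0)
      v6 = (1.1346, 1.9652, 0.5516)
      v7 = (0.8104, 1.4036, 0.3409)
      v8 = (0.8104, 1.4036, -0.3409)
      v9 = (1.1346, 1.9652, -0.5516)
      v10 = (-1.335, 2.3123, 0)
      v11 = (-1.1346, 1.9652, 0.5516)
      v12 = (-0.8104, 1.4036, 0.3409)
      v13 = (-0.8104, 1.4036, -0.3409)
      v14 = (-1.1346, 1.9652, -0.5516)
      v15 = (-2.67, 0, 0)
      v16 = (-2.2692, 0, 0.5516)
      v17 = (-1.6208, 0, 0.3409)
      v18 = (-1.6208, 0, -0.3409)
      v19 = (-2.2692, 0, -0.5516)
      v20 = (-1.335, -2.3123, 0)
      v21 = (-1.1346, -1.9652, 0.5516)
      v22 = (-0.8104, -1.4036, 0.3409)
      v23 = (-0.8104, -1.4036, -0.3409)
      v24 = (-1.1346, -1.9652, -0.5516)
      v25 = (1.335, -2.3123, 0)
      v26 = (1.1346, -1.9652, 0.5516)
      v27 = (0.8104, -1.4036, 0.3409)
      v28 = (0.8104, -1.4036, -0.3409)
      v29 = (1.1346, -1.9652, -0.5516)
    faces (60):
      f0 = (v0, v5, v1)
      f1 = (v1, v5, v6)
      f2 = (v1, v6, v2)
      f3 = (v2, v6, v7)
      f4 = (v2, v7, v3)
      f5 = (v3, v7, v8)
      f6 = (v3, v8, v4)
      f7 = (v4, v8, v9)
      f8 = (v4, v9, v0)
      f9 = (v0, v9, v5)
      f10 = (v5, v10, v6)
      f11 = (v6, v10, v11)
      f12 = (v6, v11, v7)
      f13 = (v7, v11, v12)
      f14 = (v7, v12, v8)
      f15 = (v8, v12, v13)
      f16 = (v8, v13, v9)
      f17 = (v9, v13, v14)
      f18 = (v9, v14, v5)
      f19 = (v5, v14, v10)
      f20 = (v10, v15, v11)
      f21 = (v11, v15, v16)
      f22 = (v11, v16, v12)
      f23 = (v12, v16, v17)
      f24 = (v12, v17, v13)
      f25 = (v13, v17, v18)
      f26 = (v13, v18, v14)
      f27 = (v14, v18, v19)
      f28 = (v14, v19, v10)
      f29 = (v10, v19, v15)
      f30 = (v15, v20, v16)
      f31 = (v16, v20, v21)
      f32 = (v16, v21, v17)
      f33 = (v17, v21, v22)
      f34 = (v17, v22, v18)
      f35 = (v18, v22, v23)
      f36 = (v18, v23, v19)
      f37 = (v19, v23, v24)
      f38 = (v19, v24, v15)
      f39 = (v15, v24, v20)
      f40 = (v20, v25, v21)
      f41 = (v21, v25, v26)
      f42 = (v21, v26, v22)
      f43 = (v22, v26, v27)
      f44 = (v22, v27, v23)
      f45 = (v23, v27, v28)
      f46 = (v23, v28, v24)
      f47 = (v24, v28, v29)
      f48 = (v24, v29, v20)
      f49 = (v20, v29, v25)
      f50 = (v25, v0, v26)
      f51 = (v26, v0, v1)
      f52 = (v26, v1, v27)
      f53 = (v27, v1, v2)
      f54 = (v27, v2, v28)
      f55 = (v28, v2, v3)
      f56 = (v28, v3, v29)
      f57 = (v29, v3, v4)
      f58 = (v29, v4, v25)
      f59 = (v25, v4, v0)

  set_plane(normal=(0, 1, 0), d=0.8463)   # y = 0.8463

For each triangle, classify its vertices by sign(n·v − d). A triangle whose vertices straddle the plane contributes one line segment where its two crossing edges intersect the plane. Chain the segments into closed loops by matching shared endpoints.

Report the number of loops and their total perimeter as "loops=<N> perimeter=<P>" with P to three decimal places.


loops=2 perimeter=6.818

Straddling triangles (20 of 60):
  (v0,v5,v1) [-+-] → (2.18139, 0.8463, 0)–(1.92728, 0.8463, 0.349715)  len=0.4323
  (v1,v5,v6) [-++] → (1.92728, 0.8463, 0.349715)–(1.78059, 0.8463, 0.5516)  len=0.2496
  (v1,v6,v2) [-+-] → (1.78059, 0.8463, 0.5516)–(1.41142, 0.8463, 0.431637)  len=0.3882
  (v2,v6,v7) [-++] → (1.41142, 0.8463, 0.431637)–(1.13217, 0.8463, 0.3409)  len=0.2936
  (v2,v7,v3) [-+-] → (1.13217, 0.8463, 0.3409)–(1.13217, 0.8463, 0.070191)  len=0.2707
  (v3,v7,v8) [-++] → (1.13217, 0.8463, 0.070191)–(1.13217, 0.8463, -0.3409)  len=0.4111
  (v3,v8,v4) [-+-] → (1.13217, 0.8463, -0.3409)–(1.38962, 0.8463, -0.424559)  len=0.2707
  (v4,v8,v9) [-++] → (1.38962, 0.8463, -0.424559)–(1.78059, 0.8463, -0.5516)  len=0.4111
  (v4,v9,v0) [-+-] → (1.78059, 0.8463, -0.5516)–(2.00879, 0.8463, -0.237543)  len=0.3882
  (v0,v9,v5) [-++] → (2.00879, 0.8463, -0.237543)–(2.18139, 0.8463, 0)  len=0.2936
  (v10,v15,v11) [+-+] → (-2.18139, 0.8463, 0)–(-2.00879, 0.8463, 0.237543)  len=0.2936
  (v11,v15,v16) [+--] → (-2.00879, 0.8463, 0.237543)–(-1.78059, 0.8463, 0.5516)  len=0.3882
  (v11,v16,v12) [+-+] → (-1.78059, 0.8463, 0.5516)–(-1.38962, 0.8463, 0.424559)  len=0.4111
  (v12,v16,v17) [+--] → (-1.38962, 0.8463, 0.424559)–(-1.13217, 0.8463, 0.3409)  len=0.2707
  (v12,v17,v13) [+-+] → (-1.13217, 0.8463, 0.3409)–(-1.13217, 0.8463, -0.070191)  len=0.4111
  (v13,v17,v18) [+--] → (-1.13217, 0.8463, -0.070191)–(-1.13217, 0.8463, -0.3409)  len=0.2707
  (v13,v18,v14) [+-+] → (-1.13217, 0.8463, -0.3409)–(-1.41142, 0.8463, -0.431637)  len=0.2936
  (v14,v18,v19) [+--] → (-1.41142, 0.8463, -0.431637)–(-1.78059, 0.8463, -0.5516)  len=0.3882
  (v14,v19,v10) [+-+] → (-1.78059, 0.8463, -0.5516)–(-1.92728, 0.8463, -0.349715)  len=0.2496
  (v10,v19,v15) [+--] → (-1.92728, 0.8463, -0.349715)–(-2.18139, 0.8463, 0)  len=0.4323

Chained into 2 loop(s):
  loop 1: 10 segments, perimeter = 3.4091
  loop 2: 10 segments, perimeter = 3.4091
Total perimeter = 6.818


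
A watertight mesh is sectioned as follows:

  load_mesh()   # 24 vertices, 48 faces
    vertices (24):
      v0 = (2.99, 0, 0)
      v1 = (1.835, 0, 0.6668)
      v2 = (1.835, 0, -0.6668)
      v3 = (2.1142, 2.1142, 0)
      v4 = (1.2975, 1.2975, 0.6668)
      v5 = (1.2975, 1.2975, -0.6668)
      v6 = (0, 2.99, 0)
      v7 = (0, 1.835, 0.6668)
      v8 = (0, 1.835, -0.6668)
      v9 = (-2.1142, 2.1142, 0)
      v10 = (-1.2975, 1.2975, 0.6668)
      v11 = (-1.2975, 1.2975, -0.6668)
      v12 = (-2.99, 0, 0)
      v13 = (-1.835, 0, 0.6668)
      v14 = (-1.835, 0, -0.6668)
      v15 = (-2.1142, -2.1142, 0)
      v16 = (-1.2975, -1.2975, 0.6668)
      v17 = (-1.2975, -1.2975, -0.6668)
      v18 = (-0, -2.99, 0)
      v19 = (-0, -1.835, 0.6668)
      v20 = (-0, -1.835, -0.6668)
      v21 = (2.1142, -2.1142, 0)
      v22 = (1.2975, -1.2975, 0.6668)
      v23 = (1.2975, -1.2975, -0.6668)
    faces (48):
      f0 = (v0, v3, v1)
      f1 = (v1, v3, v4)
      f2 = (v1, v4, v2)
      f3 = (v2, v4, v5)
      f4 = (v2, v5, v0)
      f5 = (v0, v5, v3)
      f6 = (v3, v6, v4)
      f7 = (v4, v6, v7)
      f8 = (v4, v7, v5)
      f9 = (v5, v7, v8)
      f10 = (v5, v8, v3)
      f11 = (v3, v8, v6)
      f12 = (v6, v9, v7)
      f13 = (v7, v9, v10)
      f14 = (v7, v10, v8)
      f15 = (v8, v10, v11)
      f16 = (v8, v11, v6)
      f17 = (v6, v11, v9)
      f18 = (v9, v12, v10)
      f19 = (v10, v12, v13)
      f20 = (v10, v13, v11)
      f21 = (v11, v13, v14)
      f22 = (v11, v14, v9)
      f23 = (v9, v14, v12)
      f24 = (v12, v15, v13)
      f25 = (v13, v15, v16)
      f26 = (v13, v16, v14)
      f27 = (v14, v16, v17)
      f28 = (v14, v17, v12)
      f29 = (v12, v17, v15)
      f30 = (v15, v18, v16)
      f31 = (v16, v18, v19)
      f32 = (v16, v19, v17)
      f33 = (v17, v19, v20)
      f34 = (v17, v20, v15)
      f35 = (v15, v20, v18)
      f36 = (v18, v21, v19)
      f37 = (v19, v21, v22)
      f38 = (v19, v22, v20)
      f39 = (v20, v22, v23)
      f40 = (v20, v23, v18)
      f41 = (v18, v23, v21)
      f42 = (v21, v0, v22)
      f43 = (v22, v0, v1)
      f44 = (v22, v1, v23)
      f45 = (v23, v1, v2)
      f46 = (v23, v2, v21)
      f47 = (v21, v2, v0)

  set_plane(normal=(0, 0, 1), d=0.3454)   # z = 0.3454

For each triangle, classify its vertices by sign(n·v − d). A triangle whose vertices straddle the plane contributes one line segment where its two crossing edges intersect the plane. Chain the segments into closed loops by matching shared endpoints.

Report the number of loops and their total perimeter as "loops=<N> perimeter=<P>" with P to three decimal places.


loops=2 perimeter=25.880

Straddling triangles (32 of 48):
  (v0,v3,v1) [--+] → (1.96958, 1.01905, 0.3454)–(2.39171, 0, 0.3454)  len=1.1030
  (v1,v3,v4) [+-+] → (1.96958, 1.01905, 0.3454)–(1.69115, 1.69115, 0.3454)  len=0.7275
  (v1,v4,v2) [++-] → (1.42704, 0.9848, 0.3454)–(1.835, 0, 0.3454)  len=1.0660
  (v2,v4,v5) [-+-] → (1.42704, 0.9848, 0.3454)–(1.2975, 1.2975, 0.3454)  len=0.3385
  (v3,v6,v4) [--+] → (0.6721, 2.11329, 0.3454)–(1.69115, 1.69115, 0.3454)  len=1.1030
  (v4,v6,v7) [+-+] → (0.6721, 2.11329, 0.3454)–(0, 2.39171, 0.3454)  len=0.7275
  (v4,v7,v5) [++-] → (0.3127, 1.70546, 0.3454)–(1.2975, 1.2975, 0.3454)  len=1.0660
  (v5,v7,v8) [-+-] → (0.3127, 1.70546, 0.3454)–(0, 1.835, 0.3454)  len=0.3385
  (v6,v9,v7) [--+] → (-1.01905, 1.96958, 0.3454)–(0, 2.39171, 0.3454)  len=1.1030
  (v7,v9,v10) [+-+] → (-1.01905, 1.96958, 0.3454)–(-1.69115, 1.69115, 0.3454)  len=0.7275
  (v7,v10,v8) [++-] → (-0.9848, 1.42704, 0.3454)–(0, 1.835, 0.3454)  len=1.0660
  (v8,v10,v11) [-+-] → (-0.9848, 1.42704, 0.3454)–(-1.2975, 1.2975, 0.3454)  len=0.3385
  (v9,v12,v10) [--+] → (-2.11329, 0.6721, 0.3454)–(-1.69115, 1.69115, 0.3454)  len=1.1030
  (v10,v12,v13) [+-+] → (-2.11329, 0.6721, 0.3454)–(-2.39171, 0, 0.3454)  len=0.7275
  (v10,v13,v11) [++-] → (-1.70546, 0.3127, 0.3454)–(-1.2975, 1.2975, 0.3454)  len=1.0660
  (v11,v13,v14) [-+-] → (-1.70546, 0.3127, 0.3454)–(-1.835, 0, 0.3454)  len=0.3385
  (v12,v15,v13) [--+] → (-1.96958, -1.01905, 0.3454)–(-2.39171, 0, 0.3454)  len=1.1030
  (v13,v15,v16) [+-+] → (-1.96958, -1.01905, 0.3454)–(-1.69115, -1.69115, 0.3454)  len=0.7275
  (v13,v16,v14) [++-] → (-1.42704, -0.9848, 0.3454)–(-1.835, 0, 0.3454)  len=1.0660
  (v14,v16,v17) [-+-] → (-1.42704, -0.9848, 0.3454)–(-1.2975, -1.2975, 0.3454)  len=0.3385
  (v15,v18,v16) [--+] → (-0.6721, -2.11329, 0.3454)–(-1.69115, -1.69115, 0.3454)  len=1.1030
  (v16,v18,v19) [+-+] → (-0.6721, -2.11329, 0.3454)–(0, -2.39171, 0.3454)  len=0.7275
  (v16,v19,v17) [++-] → (-0.3127, -1.70546, 0.3454)–(-1.2975, -1.2975, 0.3454)  len=1.0660
  (v17,v19,v20) [-+-] → (-0.3127, -1.70546, 0.3454)–(0, -1.835, 0.3454)  len=0.3385
  (v18,v21,v19) [--+] → (1.01905, -1.96958, 0.3454)–(0, -2.39171, 0.3454)  len=1.1030
  (v19,v21,v22) [+-+] → (1.01905, -1.96958, 0.3454)–(1.69115, -1.69115, 0.3454)  len=0.7275
  (v19,v22,v20) [++-] → (0.9848, -1.42704, 0.3454)–(0, -1.835, 0.3454)  len=1.0660
  (v20,v22,v23) [-+-] → (0.9848, -1.42704, 0.3454)–(1.2975, -1.2975, 0.3454)  len=0.3385
  (v21,v0,v22) [--+] → (2.11329, -0.6721, 0.3454)–(1.69115, -1.69115, 0.3454)  len=1.1030
  (v22,v0,v1) [+-+] → (2.11329, -0.6721, 0.3454)–(2.39171, 0, 0.3454)  len=0.7275
  (v22,v1,v23) [++-] → (1.70546, -0.3127, 0.3454)–(1.2975, -1.2975, 0.3454)  len=1.0660
  (v23,v1,v2) [-+-] → (1.70546, -0.3127, 0.3454)–(1.835, 0, 0.3454)  len=0.3385

Chained into 2 loop(s):
  loop 1: 16 segments, perimeter = 14.6441
  loop 2: 16 segments, perimeter = 11.2354
Total perimeter = 25.880


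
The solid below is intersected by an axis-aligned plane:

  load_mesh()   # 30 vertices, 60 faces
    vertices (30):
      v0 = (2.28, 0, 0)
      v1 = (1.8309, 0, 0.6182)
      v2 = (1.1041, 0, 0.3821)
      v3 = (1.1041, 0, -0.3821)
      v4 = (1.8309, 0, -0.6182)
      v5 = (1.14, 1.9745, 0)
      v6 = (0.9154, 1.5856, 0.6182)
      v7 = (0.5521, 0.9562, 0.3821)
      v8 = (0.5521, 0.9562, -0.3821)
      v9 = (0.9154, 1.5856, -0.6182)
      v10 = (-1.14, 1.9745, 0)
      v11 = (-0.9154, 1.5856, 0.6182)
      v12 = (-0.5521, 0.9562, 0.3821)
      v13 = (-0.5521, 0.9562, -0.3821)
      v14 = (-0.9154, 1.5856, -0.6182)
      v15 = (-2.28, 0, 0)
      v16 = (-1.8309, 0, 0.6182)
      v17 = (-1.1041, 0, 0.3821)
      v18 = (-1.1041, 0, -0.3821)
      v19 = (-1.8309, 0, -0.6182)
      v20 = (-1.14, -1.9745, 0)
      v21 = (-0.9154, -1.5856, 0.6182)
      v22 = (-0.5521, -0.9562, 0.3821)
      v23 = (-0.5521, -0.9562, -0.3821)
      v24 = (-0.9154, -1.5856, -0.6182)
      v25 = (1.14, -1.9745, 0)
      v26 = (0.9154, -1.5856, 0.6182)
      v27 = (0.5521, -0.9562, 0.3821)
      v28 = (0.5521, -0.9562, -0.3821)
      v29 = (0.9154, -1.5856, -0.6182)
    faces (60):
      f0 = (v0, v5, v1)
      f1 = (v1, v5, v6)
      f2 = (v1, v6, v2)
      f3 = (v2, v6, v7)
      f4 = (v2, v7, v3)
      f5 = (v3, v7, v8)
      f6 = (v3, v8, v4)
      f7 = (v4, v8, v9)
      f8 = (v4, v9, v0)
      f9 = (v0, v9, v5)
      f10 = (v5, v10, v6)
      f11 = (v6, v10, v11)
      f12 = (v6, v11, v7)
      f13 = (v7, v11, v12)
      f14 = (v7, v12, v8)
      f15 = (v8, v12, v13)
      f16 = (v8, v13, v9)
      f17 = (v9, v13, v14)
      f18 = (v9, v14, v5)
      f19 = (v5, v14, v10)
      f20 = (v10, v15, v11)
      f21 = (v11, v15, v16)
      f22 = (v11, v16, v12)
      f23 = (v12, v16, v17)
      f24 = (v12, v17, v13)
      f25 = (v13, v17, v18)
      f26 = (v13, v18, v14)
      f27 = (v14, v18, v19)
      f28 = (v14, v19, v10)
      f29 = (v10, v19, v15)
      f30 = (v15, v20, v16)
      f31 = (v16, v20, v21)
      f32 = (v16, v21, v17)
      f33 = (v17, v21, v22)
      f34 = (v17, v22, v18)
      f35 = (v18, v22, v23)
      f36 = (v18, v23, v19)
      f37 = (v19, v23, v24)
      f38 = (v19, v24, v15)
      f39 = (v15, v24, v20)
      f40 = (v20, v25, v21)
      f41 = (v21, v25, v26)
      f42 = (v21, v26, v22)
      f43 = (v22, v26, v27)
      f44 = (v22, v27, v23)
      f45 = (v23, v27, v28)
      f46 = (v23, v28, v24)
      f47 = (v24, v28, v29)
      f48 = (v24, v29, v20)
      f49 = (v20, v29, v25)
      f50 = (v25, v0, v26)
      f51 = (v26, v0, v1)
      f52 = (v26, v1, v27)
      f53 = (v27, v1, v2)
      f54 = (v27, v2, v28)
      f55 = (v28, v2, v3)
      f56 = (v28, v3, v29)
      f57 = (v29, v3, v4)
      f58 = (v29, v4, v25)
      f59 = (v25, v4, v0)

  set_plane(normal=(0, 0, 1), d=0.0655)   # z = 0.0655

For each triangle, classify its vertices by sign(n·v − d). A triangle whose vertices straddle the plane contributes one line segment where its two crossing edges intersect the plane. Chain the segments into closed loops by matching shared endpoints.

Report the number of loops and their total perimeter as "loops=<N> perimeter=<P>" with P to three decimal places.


Straddling triangles (24 of 60):
  (v0,v5,v1) [--+] → (1.2132, 1.7653, 0.0655)–(2.23242, 0, 0.0655)  len=2.0384
  (v1,v5,v6) [+-+] → (1.2132, 1.7653, 0.0655)–(1.1162, 1.93329, 0.0655)  len=0.1940
  (v2,v7,v3) [++-] → (0.780788, 0.560056, 0.0655)–(1.1041, 0, 0.0655)  len=0.6467
  (v3,v7,v8) [-+-] → (0.780788, 0.560056, 0.0655)–(0.5521, 0.9562, 0.0655)  len=0.4574
  (v5,v10,v6) [--+] → (-0.922225, 1.93329, 0.0655)–(1.1162, 1.93329, 0.0655)  len=2.0384
  (v6,v10,v11) [+-+] → (-0.922225, 1.93329, 0.0655)–(-1.1162, 1.93329, 0.0655)  len=0.1940
  (v7,v12,v8) [++-] → (-0.0946416, 0.9562, 0.0655)–(0.5521, 0.9562, 0.0655)  len=0.6467
  (v8,v12,v13) [-+-] → (-0.0946416, 0.9562, 0.0655)–(-0.5521, 0.9562, 0.0655)  len=0.4575
  (v10,v15,v11) [--+] → (-2.13542, 0.167999, 0.0655)–(-1.1162, 1.93329, 0.0655)  len=2.0384
  (v11,v15,v16) [+-+] → (-2.13542, 0.167999, 0.0655)–(-2.23242, 0, 0.0655)  len=0.1940
  (v12,v17,v13) [++-] → (-0.875412, 0.396144, 0.0655)–(-0.5521, 0.9562, 0.0655)  len=0.6467
  (v13,v17,v18) [-+-] → (-0.875412, 0.396144, 0.0655)–(-1.1041, 0, 0.0655)  len=0.4574
  (v15,v20,v16) [--+] → (-1.2132, -1.7653, 0.0655)–(-2.23242, 0, 0.0655)  len=2.0384
  (v16,v20,v21) [+-+] → (-1.2132, -1.7653, 0.0655)–(-1.1162, -1.93329, 0.0655)  len=0.1940
  (v17,v22,v18) [++-] → (-0.780788, -0.560056, 0.0655)–(-1.1041, 0, 0.0655)  len=0.6467
  (v18,v22,v23) [-+-] → (-0.780788, -0.560056, 0.0655)–(-0.5521, -0.9562, 0.0655)  len=0.4574
  (v20,v25,v21) [--+] → (0.922225, -1.93329, 0.0655)–(-1.1162, -1.93329, 0.0655)  len=2.0384
  (v21,v25,v26) [+-+] → (0.922225, -1.93329, 0.0655)–(1.1162, -1.93329, 0.0655)  len=0.1940
  (v22,v27,v23) [++-] → (0.0946416, -0.9562, 0.0655)–(-0.5521, -0.9562, 0.0655)  len=0.6467
  (v23,v27,v28) [-+-] → (0.0946416, -0.9562, 0.0655)–(0.5521, -0.9562, 0.0655)  len=0.4575
  (v25,v0,v26) [--+] → (2.13542, -0.167999, 0.0655)–(1.1162, -1.93329, 0.0655)  len=2.0384
  (v26,v0,v1) [+-+] → (2.13542, -0.167999, 0.0655)–(2.23242, 0, 0.0655)  len=0.1940
  (v27,v2,v28) [++-] → (0.875412, -0.396144, 0.0655)–(0.5521, -0.9562, 0.0655)  len=0.6467
  (v28,v2,v3) [-+-] → (0.875412, -0.396144, 0.0655)–(1.1041, 0, 0.0655)  len=0.4574

Chained into 2 loop(s):
  loop 1: 12 segments, perimeter = 13.3944
  loop 2: 12 segments, perimeter = 6.6248
Total perimeter = 20.019

loops=2 perimeter=20.019


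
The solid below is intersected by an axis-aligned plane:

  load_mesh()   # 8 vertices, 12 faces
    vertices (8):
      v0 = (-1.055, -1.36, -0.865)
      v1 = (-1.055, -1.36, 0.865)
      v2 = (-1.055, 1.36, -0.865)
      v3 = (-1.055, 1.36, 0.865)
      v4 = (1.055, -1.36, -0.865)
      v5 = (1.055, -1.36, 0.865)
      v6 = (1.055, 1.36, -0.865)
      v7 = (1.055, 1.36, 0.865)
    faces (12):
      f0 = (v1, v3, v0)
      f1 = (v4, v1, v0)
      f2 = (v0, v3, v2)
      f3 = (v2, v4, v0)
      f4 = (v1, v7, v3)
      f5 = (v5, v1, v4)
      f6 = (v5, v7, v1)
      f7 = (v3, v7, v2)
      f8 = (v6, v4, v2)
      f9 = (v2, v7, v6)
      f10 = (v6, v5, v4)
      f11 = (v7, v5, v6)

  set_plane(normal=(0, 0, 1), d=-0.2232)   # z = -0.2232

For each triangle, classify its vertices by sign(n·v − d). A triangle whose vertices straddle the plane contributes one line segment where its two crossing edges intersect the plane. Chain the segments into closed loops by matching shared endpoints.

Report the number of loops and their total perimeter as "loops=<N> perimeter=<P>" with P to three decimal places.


loops=1 perimeter=9.660

Straddling triangles (8 of 12):
  (v1,v3,v0) [++-] → (-1.055, -0.350927, -0.2232)–(-1.055, -1.36, -0.2232)  len=1.0091
  (v4,v1,v0) [-+-] → (0.272227, -1.36, -0.2232)–(-1.055, -1.36, -0.2232)  len=1.3272
  (v0,v3,v2) [-+-] → (-1.055, -0.350927, -0.2232)–(-1.055, 1.36, -0.2232)  len=1.7109
  (v5,v1,v4) [++-] → (0.272227, -1.36, -0.2232)–(1.055, -1.36, -0.2232)  len=0.7828
  (v3,v7,v2) [++-] → (-0.272227, 1.36, -0.2232)–(-1.055, 1.36, -0.2232)  len=0.7828
  (v2,v7,v6) [-+-] → (-0.272227, 1.36, -0.2232)–(1.055, 1.36, -0.2232)  len=1.3272
  (v6,v5,v4) [-+-] → (1.055, 0.350927, -0.2232)–(1.055, -1.36, -0.2232)  len=1.7109
  (v7,v5,v6) [++-] → (1.055, 0.350927, -0.2232)–(1.055, 1.36, -0.2232)  len=1.0091

Chained into 1 loop(s):
  loop 1: 8 segments, perimeter = 9.6600
Total perimeter = 9.660


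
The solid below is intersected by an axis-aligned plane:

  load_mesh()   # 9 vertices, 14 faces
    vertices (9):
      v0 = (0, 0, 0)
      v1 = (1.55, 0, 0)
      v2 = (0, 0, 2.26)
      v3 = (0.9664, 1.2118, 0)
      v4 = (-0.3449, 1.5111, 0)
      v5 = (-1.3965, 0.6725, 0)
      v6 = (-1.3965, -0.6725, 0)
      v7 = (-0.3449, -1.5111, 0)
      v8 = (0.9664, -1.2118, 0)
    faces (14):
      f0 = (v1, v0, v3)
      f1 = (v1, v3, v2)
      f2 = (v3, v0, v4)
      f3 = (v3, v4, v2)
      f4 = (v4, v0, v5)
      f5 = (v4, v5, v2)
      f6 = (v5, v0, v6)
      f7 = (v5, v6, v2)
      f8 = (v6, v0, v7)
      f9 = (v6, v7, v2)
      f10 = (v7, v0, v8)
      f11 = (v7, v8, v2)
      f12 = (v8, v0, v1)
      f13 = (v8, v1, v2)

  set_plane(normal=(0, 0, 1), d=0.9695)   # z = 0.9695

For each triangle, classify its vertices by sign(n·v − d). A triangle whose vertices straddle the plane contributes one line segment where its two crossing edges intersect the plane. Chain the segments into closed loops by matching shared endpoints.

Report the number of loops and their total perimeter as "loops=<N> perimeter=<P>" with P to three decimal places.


Straddling triangles (7 of 14):
  (v1,v3,v2) [--+] → (0.551832, 0.691959, 0.9695)–(0.885077, 0, 0.9695)  len=0.7680
  (v3,v4,v2) [--+] → (-0.196944, 0.862865, 0.9695)–(0.551832, 0.691959, 0.9695)  len=0.7680
  (v4,v5,v2) [--+] → (-0.797426, 0.384009, 0.9695)–(-0.196944, 0.862865, 0.9695)  len=0.7680
  (v5,v6,v2) [--+] → (-0.797426, -0.384009, 0.9695)–(-0.797426, 0.384009, 0.9695)  len=0.7680
  (v6,v7,v2) [--+] → (-0.196944, -0.862865, 0.9695)–(-0.797426, -0.384009, 0.9695)  len=0.7680
  (v7,v8,v2) [--+] → (0.551832, -0.691959, 0.9695)–(-0.196944, -0.862865, 0.9695)  len=0.7680
  (v8,v1,v2) [--+] → (0.885077, 0, 0.9695)–(0.551832, -0.691959, 0.9695)  len=0.7680

Chained into 1 loop(s):
  loop 1: 7 segments, perimeter = 5.3762
Total perimeter = 5.376

loops=1 perimeter=5.376


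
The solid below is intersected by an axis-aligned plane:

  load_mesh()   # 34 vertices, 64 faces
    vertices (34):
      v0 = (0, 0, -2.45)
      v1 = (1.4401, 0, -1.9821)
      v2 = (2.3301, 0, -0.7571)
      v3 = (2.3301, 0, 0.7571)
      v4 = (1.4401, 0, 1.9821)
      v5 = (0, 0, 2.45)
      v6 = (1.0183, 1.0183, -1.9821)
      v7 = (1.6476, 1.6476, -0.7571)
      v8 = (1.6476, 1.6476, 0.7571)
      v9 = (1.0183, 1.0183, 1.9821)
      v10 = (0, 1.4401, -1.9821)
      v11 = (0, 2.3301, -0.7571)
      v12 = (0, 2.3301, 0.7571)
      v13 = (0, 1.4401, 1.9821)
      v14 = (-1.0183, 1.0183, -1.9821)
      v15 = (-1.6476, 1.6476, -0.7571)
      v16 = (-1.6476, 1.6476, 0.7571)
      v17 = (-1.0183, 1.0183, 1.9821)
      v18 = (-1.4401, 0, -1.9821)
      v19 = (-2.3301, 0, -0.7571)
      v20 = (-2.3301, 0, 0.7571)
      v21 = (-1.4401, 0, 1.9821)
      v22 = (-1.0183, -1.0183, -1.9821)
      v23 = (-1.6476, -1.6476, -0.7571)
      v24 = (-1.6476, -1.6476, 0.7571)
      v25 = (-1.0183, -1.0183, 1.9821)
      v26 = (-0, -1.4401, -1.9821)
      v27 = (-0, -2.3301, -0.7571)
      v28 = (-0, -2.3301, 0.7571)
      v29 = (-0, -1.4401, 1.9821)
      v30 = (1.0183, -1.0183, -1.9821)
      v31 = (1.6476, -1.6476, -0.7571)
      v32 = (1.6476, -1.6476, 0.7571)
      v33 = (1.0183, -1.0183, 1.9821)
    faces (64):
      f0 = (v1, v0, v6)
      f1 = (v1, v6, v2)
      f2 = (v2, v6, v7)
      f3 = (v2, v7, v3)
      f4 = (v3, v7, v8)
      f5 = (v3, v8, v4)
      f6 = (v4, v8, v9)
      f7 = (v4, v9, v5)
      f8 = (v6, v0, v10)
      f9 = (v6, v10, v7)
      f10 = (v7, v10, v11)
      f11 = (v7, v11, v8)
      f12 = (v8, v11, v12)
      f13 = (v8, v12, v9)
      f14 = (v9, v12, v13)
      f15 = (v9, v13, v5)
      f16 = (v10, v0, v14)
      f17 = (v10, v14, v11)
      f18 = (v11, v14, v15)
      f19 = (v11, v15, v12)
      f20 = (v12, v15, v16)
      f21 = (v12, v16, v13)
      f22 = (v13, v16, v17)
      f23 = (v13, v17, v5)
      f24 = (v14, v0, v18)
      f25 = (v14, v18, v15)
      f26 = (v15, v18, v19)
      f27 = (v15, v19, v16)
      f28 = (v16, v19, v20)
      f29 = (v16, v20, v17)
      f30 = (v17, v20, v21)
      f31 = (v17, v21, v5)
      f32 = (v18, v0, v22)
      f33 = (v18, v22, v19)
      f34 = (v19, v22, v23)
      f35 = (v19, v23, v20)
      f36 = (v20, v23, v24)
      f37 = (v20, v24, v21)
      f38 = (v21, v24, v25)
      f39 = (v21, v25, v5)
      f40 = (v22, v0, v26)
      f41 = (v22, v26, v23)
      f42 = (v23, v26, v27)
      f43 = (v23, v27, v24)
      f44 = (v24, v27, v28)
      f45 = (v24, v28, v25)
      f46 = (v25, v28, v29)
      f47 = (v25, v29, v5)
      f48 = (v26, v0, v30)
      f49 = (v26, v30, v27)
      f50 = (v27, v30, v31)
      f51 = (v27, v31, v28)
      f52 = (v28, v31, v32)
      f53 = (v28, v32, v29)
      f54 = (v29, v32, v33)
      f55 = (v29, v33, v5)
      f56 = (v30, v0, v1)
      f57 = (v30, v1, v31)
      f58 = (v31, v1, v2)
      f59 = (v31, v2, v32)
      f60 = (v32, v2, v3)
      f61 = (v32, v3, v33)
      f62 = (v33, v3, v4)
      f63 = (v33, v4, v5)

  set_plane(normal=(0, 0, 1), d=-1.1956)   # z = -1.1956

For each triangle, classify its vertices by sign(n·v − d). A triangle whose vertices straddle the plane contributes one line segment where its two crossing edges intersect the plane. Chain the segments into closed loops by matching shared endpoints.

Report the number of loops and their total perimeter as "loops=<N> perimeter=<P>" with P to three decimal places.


Straddling triangles (16 of 64):
  (v1,v6,v2) [--+] → (1.86053, 0.36451, -1.1956)–(2.01152, 0, -1.1956)  len=0.3945
  (v2,v6,v7) [+-+] → (1.86053, 0.36451, -1.1956)–(1.42234, 1.42234, -1.1956)  len=1.1450
  (v6,v10,v7) [--+] → (1.05783, 1.57332, -1.1956)–(1.42234, 1.42234, -1.1956)  len=0.3945
  (v7,v10,v11) [+-+] → (1.05783, 1.57332, -1.1956)–(0, 2.01152, -1.1956)  len=1.1450
  (v10,v14,v11) [--+] → (-0.36451, 1.86053, -1.1956)–(0, 2.01152, -1.1956)  len=0.3945
  (v11,v14,v15) [+-+] → (-0.36451, 1.86053, -1.1956)–(-1.42234, 1.42234, -1.1956)  len=1.1450
  (v14,v18,v15) [--+] → (-1.57332, 1.05783, -1.1956)–(-1.42234, 1.42234, -1.1956)  len=0.3945
  (v15,v18,v19) [+-+] → (-1.57332, 1.05783, -1.1956)–(-2.01152, 0, -1.1956)  len=1.1450
  (v18,v22,v19) [--+] → (-1.86053, -0.36451, -1.1956)–(-2.01152, 0, -1.1956)  len=0.3945
  (v19,v22,v23) [+-+] → (-1.86053, -0.36451, -1.1956)–(-1.42234, -1.42234, -1.1956)  len=1.1450
  (v22,v26,v23) [--+] → (-1.05783, -1.57332, -1.1956)–(-1.42234, -1.42234, -1.1956)  len=0.3945
  (v23,v26,v27) [+-+] → (-1.05783, -1.57332, -1.1956)–(0, -2.01152, -1.1956)  len=1.1450
  (v26,v30,v27) [--+] → (0.36451, -1.86053, -1.1956)–(0, -2.01152, -1.1956)  len=0.3945
  (v27,v30,v31) [+-+] → (0.36451, -1.86053, -1.1956)–(1.42234, -1.42234, -1.1956)  len=1.1450
  (v30,v1,v31) [--+] → (1.57332, -1.05783, -1.1956)–(1.42234, -1.42234, -1.1956)  len=0.3945
  (v31,v1,v2) [+-+] → (1.57332, -1.05783, -1.1956)–(2.01152, 0, -1.1956)  len=1.1450

Chained into 1 loop(s):
  loop 1: 16 segments, perimeter = 12.3163
Total perimeter = 12.316

loops=1 perimeter=12.316


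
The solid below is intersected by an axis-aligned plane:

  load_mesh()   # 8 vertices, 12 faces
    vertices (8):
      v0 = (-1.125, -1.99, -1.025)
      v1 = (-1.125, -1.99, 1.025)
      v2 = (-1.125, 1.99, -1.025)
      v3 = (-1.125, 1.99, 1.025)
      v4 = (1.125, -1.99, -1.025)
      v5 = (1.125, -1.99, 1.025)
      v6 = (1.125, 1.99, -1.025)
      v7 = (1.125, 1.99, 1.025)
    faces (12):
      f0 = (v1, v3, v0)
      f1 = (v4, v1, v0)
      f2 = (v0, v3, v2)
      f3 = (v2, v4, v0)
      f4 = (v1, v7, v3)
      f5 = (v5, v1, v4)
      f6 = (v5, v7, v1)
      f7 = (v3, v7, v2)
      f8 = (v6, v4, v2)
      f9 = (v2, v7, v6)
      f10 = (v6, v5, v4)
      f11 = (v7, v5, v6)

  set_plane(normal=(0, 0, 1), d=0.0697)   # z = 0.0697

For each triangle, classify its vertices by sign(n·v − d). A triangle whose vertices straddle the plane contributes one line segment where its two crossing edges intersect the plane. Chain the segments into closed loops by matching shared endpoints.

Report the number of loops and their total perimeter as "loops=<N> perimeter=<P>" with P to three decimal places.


loops=1 perimeter=12.460

Straddling triangles (8 of 12):
  (v1,v3,v0) [++-] → (-1.125, 0.13532, 0.0697)–(-1.125, -1.99, 0.0697)  len=2.1253
  (v4,v1,v0) [-+-] → (-0.0765, -1.99, 0.0697)–(-1.125, -1.99, 0.0697)  len=1.0485
  (v0,v3,v2) [-+-] → (-1.125, 0.13532, 0.0697)–(-1.125, 1.99, 0.0697)  len=1.8547
  (v5,v1,v4) [++-] → (-0.0765, -1.99, 0.0697)–(1.125, -1.99, 0.0697)  len=1.2015
  (v3,v7,v2) [++-] → (0.0765, 1.99, 0.0697)–(-1.125, 1.99, 0.0697)  len=1.2015
  (v2,v7,v6) [-+-] → (0.0765, 1.99, 0.0697)–(1.125, 1.99, 0.0697)  len=1.0485
  (v6,v5,v4) [-+-] → (1.125, -0.13532, 0.0697)–(1.125, -1.99, 0.0697)  len=1.8547
  (v7,v5,v6) [++-] → (1.125, -0.13532, 0.0697)–(1.125, 1.99, 0.0697)  len=2.1253

Chained into 1 loop(s):
  loop 1: 8 segments, perimeter = 12.4600
Total perimeter = 12.460


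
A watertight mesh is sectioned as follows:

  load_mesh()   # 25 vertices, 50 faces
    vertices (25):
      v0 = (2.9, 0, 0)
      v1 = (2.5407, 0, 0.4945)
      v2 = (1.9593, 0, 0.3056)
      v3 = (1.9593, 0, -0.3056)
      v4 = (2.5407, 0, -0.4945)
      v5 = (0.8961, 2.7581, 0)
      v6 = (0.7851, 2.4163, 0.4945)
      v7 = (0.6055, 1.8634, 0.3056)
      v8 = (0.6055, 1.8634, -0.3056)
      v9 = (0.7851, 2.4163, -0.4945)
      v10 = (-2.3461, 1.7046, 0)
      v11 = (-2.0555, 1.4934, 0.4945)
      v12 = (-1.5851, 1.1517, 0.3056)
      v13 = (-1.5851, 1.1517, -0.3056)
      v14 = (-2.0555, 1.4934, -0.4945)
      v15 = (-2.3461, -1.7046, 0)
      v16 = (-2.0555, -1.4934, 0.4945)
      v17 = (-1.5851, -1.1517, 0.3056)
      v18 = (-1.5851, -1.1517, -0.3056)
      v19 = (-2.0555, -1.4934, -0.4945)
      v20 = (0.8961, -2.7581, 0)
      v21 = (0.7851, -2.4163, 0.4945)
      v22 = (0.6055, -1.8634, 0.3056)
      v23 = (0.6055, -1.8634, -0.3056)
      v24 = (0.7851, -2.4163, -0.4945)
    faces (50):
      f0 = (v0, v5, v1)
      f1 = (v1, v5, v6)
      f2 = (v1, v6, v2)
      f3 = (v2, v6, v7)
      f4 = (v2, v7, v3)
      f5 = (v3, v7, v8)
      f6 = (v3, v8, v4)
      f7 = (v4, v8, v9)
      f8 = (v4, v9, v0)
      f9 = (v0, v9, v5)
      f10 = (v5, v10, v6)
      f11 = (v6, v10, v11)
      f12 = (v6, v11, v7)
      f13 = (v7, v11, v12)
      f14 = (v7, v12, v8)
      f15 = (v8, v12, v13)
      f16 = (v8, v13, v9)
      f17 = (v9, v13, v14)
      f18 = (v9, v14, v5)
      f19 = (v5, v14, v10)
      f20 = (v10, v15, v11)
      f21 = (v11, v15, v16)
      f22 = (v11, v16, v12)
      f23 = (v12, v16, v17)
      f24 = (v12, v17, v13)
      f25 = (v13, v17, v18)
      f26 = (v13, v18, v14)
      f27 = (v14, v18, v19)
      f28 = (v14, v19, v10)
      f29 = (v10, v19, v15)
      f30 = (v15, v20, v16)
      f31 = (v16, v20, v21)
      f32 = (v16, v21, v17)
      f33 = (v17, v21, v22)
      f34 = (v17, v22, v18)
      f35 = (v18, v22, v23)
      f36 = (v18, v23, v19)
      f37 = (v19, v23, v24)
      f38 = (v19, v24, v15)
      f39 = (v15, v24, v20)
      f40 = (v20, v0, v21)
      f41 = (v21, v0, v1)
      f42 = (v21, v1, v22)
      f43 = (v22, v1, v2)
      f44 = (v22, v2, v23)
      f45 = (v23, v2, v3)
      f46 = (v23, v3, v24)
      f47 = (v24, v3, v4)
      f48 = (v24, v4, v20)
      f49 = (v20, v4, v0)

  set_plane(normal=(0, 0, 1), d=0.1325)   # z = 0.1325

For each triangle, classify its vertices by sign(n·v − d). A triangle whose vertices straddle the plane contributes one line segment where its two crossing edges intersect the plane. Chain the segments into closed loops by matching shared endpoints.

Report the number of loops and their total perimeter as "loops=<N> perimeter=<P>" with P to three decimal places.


Straddling triangles (20 of 50):
  (v0,v5,v1) [--+] → (1.33677, 2.01907, 0.1325)–(2.80373, 0, 0.1325)  len=2.4957
  (v1,v5,v6) [+-+] → (1.33677, 2.01907, 0.1325)–(0.866358, 2.66652, 0.1325)  len=0.8003
  (v2,v7,v3) [++-] → (0.988914, 1.33566, 0.1325)–(1.9593, 0, 0.1325)  len=1.6510
  (v3,v7,v8) [-+-] → (0.988914, 1.33566, 0.1325)–(0.6055, 1.8634, 0.1325)  len=0.6523
  (v5,v10,v6) [--+] → (-1.5071, 1.8953, 0.1325)–(0.866358, 2.66652, 0.1325)  len=2.4956
  (v6,v10,v11) [+-+] → (-1.5071, 1.8953, 0.1325)–(-2.26823, 1.64801, 0.1325)  len=0.8003
  (v7,v12,v8) [++-] → (-0.964693, 1.35326, 0.1325)–(0.6055, 1.8634, 0.1325)  len=1.6510
  (v8,v12,v13) [-+-] → (-0.964693, 1.35326, 0.1325)–(-1.5851, 1.1517, 0.1325)  len=0.6523
  (v10,v15,v11) [--+] → (-2.26823, -0.847704, 0.1325)–(-2.26823, 1.64801, 0.1325)  len=2.4957
  (v11,v15,v16) [+-+] → (-2.26823, -0.847704, 0.1325)–(-2.26823, -1.64801, 0.1325)  len=0.8003
  (v12,v17,v13) [++-] → (-1.5851, -0.499346, 0.1325)–(-1.5851, 1.1517, 0.1325)  len=1.6510
  (v13,v17,v18) [-+-] → (-1.5851, -0.499346, 0.1325)–(-1.5851, -1.1517, 0.1325)  len=0.6524
  (v15,v20,v16) [--+] → (0.105226, -2.41923, 0.1325)–(-2.26823, -1.64801, 0.1325)  len=2.4956
  (v16,v20,v21) [+-+] → (0.105226, -2.41923, 0.1325)–(0.866358, -2.66652, 0.1325)  len=0.8003
  (v17,v22,v18) [++-] → (-0.0149072, -1.66184, 0.1325)–(-1.5851, -1.1517, 0.1325)  len=1.6510
  (v18,v22,v23) [-+-] → (-0.0149072, -1.66184, 0.1325)–(0.6055, -1.8634, 0.1325)  len=0.6523
  (v20,v0,v21) [--+] → (2.33332, -0.647441, 0.1325)–(0.866358, -2.66652, 0.1325)  len=2.4957
  (v21,v0,v1) [+-+] → (2.33332, -0.647441, 0.1325)–(2.80373, 0, 0.1325)  len=0.8003
  (v22,v2,v23) [++-] → (1.57589, -0.52774, 0.1325)–(0.6055, -1.8634, 0.1325)  len=1.6510
  (v23,v2,v3) [-+-] → (1.57589, -0.52774, 0.1325)–(1.9593, 0, 0.1325)  len=0.6523

Chained into 2 loop(s):
  loop 1: 10 segments, perimeter = 16.4799
  loop 2: 10 segments, perimeter = 11.5166
Total perimeter = 27.996

loops=2 perimeter=27.996


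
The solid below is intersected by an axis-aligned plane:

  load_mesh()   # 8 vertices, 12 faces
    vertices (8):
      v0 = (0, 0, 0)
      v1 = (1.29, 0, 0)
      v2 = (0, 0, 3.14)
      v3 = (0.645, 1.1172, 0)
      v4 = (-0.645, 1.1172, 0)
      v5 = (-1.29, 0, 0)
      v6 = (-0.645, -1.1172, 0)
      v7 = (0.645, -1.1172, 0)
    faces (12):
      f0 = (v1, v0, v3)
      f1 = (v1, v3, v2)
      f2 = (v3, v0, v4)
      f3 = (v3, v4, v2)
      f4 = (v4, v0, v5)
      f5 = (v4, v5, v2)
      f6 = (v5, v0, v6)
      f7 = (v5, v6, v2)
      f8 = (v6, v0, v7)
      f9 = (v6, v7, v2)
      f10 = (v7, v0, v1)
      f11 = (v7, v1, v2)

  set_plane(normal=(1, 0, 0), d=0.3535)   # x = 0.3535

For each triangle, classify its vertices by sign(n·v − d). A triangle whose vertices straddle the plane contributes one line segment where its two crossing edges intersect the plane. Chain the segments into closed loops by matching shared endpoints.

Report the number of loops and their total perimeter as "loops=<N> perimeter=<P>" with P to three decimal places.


Straddling triangles (8 of 12):
  (v1,v0,v3) [+-+] → (0.3535, 0, 0)–(0.3535, 0.612295, 0)  len=0.6123
  (v1,v3,v2) [++-] → (0.3535, 0.612295, 1.41909)–(0.3535, 0, 2.27954)  len=1.0561
  (v3,v0,v4) [+--] → (0.3535, 0.612295, 0)–(0.3535, 1.1172, 0)  len=0.5049
  (v3,v4,v2) [+--] → (0.3535, 1.1172, 0)–(0.3535, 0.612295, 1.41909)  len=1.5062
  (v6,v0,v7) [--+] → (0.3535, -0.612295, 0)–(0.3535, -1.1172, 0)  len=0.5049
  (v6,v7,v2) [-+-] → (0.3535, -1.1172, 0)–(0.3535, -0.612295, 1.41909)  len=1.5062
  (v7,v0,v1) [+-+] → (0.3535, -0.612295, 0)–(0.3535, 0, 0)  len=0.6123
  (v7,v1,v2) [++-] → (0.3535, 0, 2.27954)–(0.3535, -0.612295, 1.41909)  len=1.0561

Chained into 1 loop(s):
  loop 1: 8 segments, perimeter = 7.3590
Total perimeter = 7.359

loops=1 perimeter=7.359


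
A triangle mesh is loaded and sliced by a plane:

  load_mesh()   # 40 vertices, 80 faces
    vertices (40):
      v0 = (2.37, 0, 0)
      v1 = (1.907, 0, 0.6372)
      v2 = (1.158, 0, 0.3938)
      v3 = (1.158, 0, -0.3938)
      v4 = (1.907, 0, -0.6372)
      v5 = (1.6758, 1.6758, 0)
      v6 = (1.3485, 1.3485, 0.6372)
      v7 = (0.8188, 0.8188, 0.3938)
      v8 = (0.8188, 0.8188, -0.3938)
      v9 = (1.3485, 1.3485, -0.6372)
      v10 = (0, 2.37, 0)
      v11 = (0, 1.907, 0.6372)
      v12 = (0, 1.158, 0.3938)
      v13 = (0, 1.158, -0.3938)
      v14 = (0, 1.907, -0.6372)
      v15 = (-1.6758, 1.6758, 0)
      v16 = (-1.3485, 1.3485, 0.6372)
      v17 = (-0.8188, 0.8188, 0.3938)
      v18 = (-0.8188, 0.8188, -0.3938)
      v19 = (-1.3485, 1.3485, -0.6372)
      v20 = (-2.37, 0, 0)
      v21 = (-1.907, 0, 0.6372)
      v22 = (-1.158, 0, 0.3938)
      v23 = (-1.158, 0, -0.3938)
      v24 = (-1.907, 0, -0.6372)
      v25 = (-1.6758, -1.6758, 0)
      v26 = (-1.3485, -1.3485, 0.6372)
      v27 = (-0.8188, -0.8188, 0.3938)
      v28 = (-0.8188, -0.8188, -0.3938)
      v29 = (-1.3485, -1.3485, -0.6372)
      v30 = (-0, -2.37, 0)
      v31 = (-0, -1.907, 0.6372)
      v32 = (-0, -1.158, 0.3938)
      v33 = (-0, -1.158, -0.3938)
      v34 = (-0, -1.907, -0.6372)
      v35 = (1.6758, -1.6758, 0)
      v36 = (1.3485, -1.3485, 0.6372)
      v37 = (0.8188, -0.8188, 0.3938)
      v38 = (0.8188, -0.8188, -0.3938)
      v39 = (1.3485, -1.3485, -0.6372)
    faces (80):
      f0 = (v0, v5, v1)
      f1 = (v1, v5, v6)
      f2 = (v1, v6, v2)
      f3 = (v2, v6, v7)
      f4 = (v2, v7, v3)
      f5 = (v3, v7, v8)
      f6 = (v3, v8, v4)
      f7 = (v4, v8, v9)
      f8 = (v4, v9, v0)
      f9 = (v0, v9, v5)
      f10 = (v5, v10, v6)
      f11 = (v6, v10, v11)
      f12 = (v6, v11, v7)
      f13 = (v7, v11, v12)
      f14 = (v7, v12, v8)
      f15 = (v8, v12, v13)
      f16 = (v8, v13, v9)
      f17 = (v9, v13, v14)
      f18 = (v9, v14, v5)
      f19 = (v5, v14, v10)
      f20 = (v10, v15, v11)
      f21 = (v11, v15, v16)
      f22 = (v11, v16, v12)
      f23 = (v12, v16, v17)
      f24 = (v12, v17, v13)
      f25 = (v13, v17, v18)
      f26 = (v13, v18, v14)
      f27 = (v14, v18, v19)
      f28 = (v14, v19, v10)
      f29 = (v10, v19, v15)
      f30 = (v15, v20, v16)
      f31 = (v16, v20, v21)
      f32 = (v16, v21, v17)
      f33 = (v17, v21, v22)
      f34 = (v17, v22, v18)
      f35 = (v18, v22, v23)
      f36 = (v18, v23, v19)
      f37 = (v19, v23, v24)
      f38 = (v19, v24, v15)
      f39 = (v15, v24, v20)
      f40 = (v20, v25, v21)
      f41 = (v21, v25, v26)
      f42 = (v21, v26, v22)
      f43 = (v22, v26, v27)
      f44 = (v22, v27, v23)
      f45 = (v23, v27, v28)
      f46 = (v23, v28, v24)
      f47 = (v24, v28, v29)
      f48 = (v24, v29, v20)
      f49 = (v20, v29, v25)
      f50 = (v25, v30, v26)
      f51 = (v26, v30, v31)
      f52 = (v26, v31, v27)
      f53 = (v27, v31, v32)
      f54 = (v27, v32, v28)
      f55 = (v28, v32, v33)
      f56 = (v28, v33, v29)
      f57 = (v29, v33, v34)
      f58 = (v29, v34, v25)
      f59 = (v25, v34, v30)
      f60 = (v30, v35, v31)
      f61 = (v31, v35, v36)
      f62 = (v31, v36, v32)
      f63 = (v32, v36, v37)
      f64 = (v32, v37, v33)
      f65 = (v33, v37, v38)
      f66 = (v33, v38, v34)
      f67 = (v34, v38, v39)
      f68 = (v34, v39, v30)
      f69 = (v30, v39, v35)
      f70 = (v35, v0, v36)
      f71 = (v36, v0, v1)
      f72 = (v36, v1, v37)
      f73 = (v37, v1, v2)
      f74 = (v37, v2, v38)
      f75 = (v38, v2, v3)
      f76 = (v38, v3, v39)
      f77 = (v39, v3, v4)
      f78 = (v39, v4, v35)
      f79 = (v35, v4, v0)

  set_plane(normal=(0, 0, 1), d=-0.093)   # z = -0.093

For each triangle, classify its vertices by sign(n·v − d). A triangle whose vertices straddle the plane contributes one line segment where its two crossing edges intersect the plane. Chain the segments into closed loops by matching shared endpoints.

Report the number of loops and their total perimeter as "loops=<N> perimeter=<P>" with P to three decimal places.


Straddling triangles (32 of 80):
  (v2,v7,v3) [++-] → (1.02845, 0.312716, -0.093)–(1.158, 0, -0.093)  len=0.3385
  (v3,v7,v8) [-+-] → (1.02845, 0.312716, -0.093)–(0.8188, 0.8188, -0.093)  len=0.5478
  (v4,v9,v0) [--+] → (2.22091, 0.196815, -0.093)–(2.30242, 0, -0.093)  len=0.2130
  (v0,v9,v5) [+-+] → (2.22091, 0.196815, -0.093)–(1.62803, 1.62803, -0.093)  len=1.5492
  (v7,v12,v8) [++-] → (0.506084, 0.948347, -0.093)–(0.8188, 0.8188, -0.093)  len=0.3385
  (v8,v12,v13) [-+-] → (0.506084, 0.948347, -0.093)–(0, 1.158, -0.093)  len=0.5478
  (v9,v14,v5) [--+] → (1.43122, 1.70954, -0.093)–(1.62803, 1.62803, -0.093)  len=0.2130
  (v5,v14,v10) [+-+] → (1.43122, 1.70954, -0.093)–(0, 2.30242, -0.093)  len=1.5492
  (v12,v17,v13) [++-] → (-0.312716, 1.02845, -0.093)–(0, 1.158, -0.093)  len=0.3385
  (v13,v17,v18) [-+-] → (-0.312716, 1.02845, -0.093)–(-0.8188, 0.8188, -0.093)  len=0.5478
  (v14,v19,v10) [--+] → (-0.196815, 2.22091, -0.093)–(0, 2.30242, -0.093)  len=0.2130
  (v10,v19,v15) [+-+] → (-0.196815, 2.22091, -0.093)–(-1.62803, 1.62803, -0.093)  len=1.5492
  (v17,v22,v18) [++-] → (-0.948347, 0.506084, -0.093)–(-0.8188, 0.8188, -0.093)  len=0.3385
  (v18,v22,v23) [-+-] → (-0.948347, 0.506084, -0.093)–(-1.158, 0, -0.093)  len=0.5478
  (v19,v24,v15) [--+] → (-1.70954, 1.43122, -0.093)–(-1.62803, 1.62803, -0.093)  len=0.2130
  (v15,v24,v20) [+-+] → (-1.70954, 1.43122, -0.093)–(-2.30242, 0, -0.093)  len=1.5492
  (v22,v27,v23) [++-] → (-1.02845, -0.312716, -0.093)–(-1.158, 0, -0.093)  len=0.3385
  (v23,v27,v28) [-+-] → (-1.02845, -0.312716, -0.093)–(-0.8188, -0.8188, -0.093)  len=0.5478
  (v24,v29,v20) [--+] → (-2.22091, -0.196815, -0.093)–(-2.30242, 0, -0.093)  len=0.2130
  (v20,v29,v25) [+-+] → (-2.22091, -0.196815, -0.093)–(-1.62803, -1.62803, -0.093)  len=1.5492
  (v27,v32,v28) [++-] → (-0.506084, -0.948347, -0.093)–(-0.8188, -0.8188, -0.093)  len=0.3385
  (v28,v32,v33) [-+-] → (-0.506084, -0.948347, -0.093)–(0, -1.158, -0.093)  len=0.5478
  (v29,v34,v25) [--+] → (-1.43122, -1.70954, -0.093)–(-1.62803, -1.62803, -0.093)  len=0.2130
  (v25,v34,v30) [+-+] → (-1.43122, -1.70954, -0.093)–(0, -2.30242, -0.093)  len=1.5492
  (v32,v37,v33) [++-] → (0.312716, -1.02845, -0.093)–(0, -1.158, -0.093)  len=0.3385
  (v33,v37,v38) [-+-] → (0.312716, -1.02845, -0.093)–(0.8188, -0.8188, -0.093)  len=0.5478
  (v34,v39,v30) [--+] → (0.196815, -2.22091, -0.093)–(0, -2.30242, -0.093)  len=0.2130
  (v30,v39,v35) [+-+] → (0.196815, -2.22091, -0.093)–(1.62803, -1.62803, -0.093)  len=1.5492
  (v37,v2,v38) [++-] → (0.948347, -0.506084, -0.093)–(0.8188, -0.8188, -0.093)  len=0.3385
  (v38,v2,v3) [-+-] → (0.948347, -0.506084, -0.093)–(1.158, 0, -0.093)  len=0.5478
  (v39,v4,v35) [--+] → (1.70954, -1.43122, -0.093)–(1.62803, -1.62803, -0.093)  len=0.2130
  (v35,v4,v0) [+-+] → (1.70954, -1.43122, -0.093)–(2.30242, 0, -0.093)  len=1.5492

Chained into 2 loop(s):
  loop 1: 16 segments, perimeter = 7.0902
  loop 2: 16 segments, perimeter = 14.0975
Total perimeter = 21.188

loops=2 perimeter=21.188
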